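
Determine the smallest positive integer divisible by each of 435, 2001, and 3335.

435 = 3 × 5 × 29
2001 = 3 × 23 × 29
3335 = 5 × 23 × 29
LCM(435, 2001, 3335) = 3 × 5 × 23 × 29 = 10005.

10005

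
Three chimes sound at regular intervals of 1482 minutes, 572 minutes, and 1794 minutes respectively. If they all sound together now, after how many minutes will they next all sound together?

749892 minutes

The first simultaneous occurrence is after LCM of the individual periods.
1482 = 2 × 3 × 13 × 19
572 = 2^2 × 11 × 13
1794 = 2 × 3 × 13 × 23
LCM(1482, 572, 1794) = 2^2 × 3 × 11 × 13 × 19 × 23 = 749892.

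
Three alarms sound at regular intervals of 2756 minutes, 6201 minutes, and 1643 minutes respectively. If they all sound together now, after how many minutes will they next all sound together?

768924 minutes

They coincide at every common multiple of the periods; the first is the LCM.
2756 = 2^2 × 13 × 53
6201 = 3^2 × 13 × 53
1643 = 31 × 53
LCM(2756, 6201, 1643) = 2^2 × 3^2 × 13 × 31 × 53 = 768924.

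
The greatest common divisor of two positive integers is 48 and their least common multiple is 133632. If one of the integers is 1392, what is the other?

For two integers, gcd × lcm = product, so the other is (48 × 133632) / 1392 = 6414336 / 1392 = 4608.

4608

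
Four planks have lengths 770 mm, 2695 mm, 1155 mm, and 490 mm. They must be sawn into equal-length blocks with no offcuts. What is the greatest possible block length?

35 mm

The block length must divide every plank, so the greatest is gcd(770, 2695, 1155, 490).
770 = 2 × 5 × 7 × 11
2695 = 5 × 7^2 × 11
1155 = 3 × 5 × 7 × 11
490 = 2 × 5 × 7^2
gcd(770, 2695, 1155, 490) = 5 × 7 = 35.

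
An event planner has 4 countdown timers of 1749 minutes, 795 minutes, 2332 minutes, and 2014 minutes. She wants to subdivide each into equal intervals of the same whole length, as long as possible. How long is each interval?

The interval must divide each timer length; the longest such is the gcd.
1749 = 3 × 11 × 53
795 = 3 × 5 × 53
2332 = 2^2 × 11 × 53
2014 = 2 × 19 × 53
gcd(1749, 795, 2332, 2014) = 53.

53 minutes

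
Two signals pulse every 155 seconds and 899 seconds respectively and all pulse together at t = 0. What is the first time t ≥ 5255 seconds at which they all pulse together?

Joint pulses occur at multiples of LCM(155, 899).
155 = 5 × 31
899 = 29 × 31
LCM(155, 899) = 5 × 29 × 31 = 4495.
Smallest multiple of 4495 that is ≥ 5255: ⌈5255/4495⌉ × 4495 = 2 × 4495 = 8990.

8990 seconds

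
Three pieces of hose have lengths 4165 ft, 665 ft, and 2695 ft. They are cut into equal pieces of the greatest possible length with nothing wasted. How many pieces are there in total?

Piece length = gcd(4165, 665, 2695).
4165 = 5 × 7^2 × 17
665 = 5 × 7 × 19
2695 = 5 × 7^2 × 11
gcd(4165, 665, 2695) = 5 × 7 = 35.
Total pieces = 4165/35 + 665/35 + 2695/35 = 119 + 19 + 77 = 215.

215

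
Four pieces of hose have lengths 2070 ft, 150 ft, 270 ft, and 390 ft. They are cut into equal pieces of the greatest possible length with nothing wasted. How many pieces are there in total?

Piece length = gcd(2070, 150, 270, 390).
2070 = 2 × 3^2 × 5 × 23
150 = 2 × 3 × 5^2
270 = 2 × 3^3 × 5
390 = 2 × 3 × 5 × 13
gcd(2070, 150, 270, 390) = 2 × 3 × 5 = 30.
Total pieces = 2070/30 + 150/30 + 270/30 + 390/30 = 69 + 5 + 9 + 13 = 96.

96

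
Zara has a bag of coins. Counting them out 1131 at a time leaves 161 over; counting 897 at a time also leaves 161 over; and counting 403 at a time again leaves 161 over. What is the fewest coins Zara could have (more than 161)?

806564

N − 161 must be a common multiple of 1131, 897, and 403.
1131 = 3 × 13 × 29
897 = 3 × 13 × 23
403 = 13 × 31
LCM(1131, 897, 403) = 3 × 13 × 23 × 29 × 31 = 806403.
Smallest N > 161 is LCM + 161 = 806403 + 161 = 806564.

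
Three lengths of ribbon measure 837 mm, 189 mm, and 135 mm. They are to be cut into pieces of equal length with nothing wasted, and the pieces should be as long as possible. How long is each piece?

27 mm

The greatest length dividing all of 837, 189, and 135 is their gcd.
837 = 3^3 × 31
189 = 3^3 × 7
135 = 3^3 × 5
gcd(837, 189, 135) = 3^3 = 27.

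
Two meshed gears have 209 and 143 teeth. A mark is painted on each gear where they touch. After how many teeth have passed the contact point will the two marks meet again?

The first simultaneous occurrence is after LCM of the individual periods.
209 = 11 × 19
143 = 11 × 13
LCM(209, 143) = 11 × 13 × 19 = 2717.

2717 teeth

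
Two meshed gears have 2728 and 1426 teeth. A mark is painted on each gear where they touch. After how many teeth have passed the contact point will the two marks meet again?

We need the least common multiple of the intervals.
2728 = 2^3 × 11 × 31
1426 = 2 × 23 × 31
LCM(2728, 1426) = 2^3 × 11 × 23 × 31 = 62744.

62744 teeth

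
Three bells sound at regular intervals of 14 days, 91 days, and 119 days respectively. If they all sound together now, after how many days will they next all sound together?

3094 days

They coincide at every common multiple of the periods; the first is the LCM.
14 = 2 × 7
91 = 7 × 13
119 = 7 × 17
LCM(14, 91, 119) = 2 × 7 × 13 × 17 = 3094.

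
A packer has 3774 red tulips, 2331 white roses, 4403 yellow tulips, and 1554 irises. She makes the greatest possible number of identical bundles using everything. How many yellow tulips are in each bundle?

Number of bundles = gcd(3774, 2331, 4403, 1554).
3774 = 2 × 3 × 17 × 37
2331 = 3^2 × 7 × 37
4403 = 7 × 17 × 37
1554 = 2 × 3 × 7 × 37
gcd(3774, 2331, 4403, 1554) = 37.
yellow tulips per bundle = 4403 / 37 = 119.

119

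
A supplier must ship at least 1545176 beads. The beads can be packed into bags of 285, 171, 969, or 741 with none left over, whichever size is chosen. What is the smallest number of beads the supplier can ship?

1700595

The number of beads must be a common multiple of 285, 171, 969, and 741, so a multiple of their LCM.
285 = 3 × 5 × 19
171 = 3^2 × 19
969 = 3 × 17 × 19
741 = 3 × 13 × 19
LCM(285, 171, 969, 741) = 3^2 × 5 × 13 × 17 × 19 = 188955.
Smallest multiple of 188955 that is ≥ 1545176: ⌈1545176/188955⌉ × 188955 = 9 × 188955 = 1700595.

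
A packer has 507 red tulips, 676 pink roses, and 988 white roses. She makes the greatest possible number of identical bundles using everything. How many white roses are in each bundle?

76

Number of bundles = gcd(507, 676, 988).
507 = 3 × 13^2
676 = 2^2 × 13^2
988 = 2^2 × 13 × 19
gcd(507, 676, 988) = 13.
white roses per bundle = 988 / 13 = 76.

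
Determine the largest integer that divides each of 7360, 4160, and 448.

7360 = 2^6 × 5 × 23
4160 = 2^6 × 5 × 13
448 = 2^6 × 7
gcd(7360, 4160, 448) = 2^6 = 64.

64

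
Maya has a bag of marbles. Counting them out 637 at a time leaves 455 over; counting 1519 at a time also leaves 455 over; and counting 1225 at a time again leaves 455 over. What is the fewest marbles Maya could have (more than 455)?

494130

N − 455 must be a common multiple of 637, 1519, and 1225.
637 = 7^2 × 13
1519 = 7^2 × 31
1225 = 5^2 × 7^2
LCM(637, 1519, 1225) = 5^2 × 7^2 × 13 × 31 = 493675.
Smallest N > 455 is LCM + 455 = 493675 + 455 = 494130.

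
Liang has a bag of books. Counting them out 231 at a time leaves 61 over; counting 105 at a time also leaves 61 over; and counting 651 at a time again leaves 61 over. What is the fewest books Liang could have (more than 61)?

35866

N − 61 must be a common multiple of 231, 105, and 651.
231 = 3 × 7 × 11
105 = 3 × 5 × 7
651 = 3 × 7 × 31
LCM(231, 105, 651) = 3 × 5 × 7 × 11 × 31 = 35805.
Smallest N > 61 is LCM + 61 = 35805 + 61 = 35866.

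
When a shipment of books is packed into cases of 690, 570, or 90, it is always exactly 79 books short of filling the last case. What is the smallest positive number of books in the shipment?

39251

Being 79 short of a full case of size k means N ≡ −79 (mod k), i.e. N + 79 is a multiple of each size.
690 = 2 × 3 × 5 × 23
570 = 2 × 3 × 5 × 19
90 = 2 × 3^2 × 5
LCM(690, 570, 90) = 2 × 3^2 × 5 × 19 × 23 = 39330.
Smallest positive N is 39330 − 79 = 39251.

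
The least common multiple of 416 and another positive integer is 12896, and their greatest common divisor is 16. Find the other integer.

496

gcd × lcm = product of the two integers, so the other integer is (16 × 12896) / 416 = 496.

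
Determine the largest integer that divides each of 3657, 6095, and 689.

3657 = 3 × 23 × 53
6095 = 5 × 23 × 53
689 = 13 × 53
gcd(3657, 6095, 689) = 53.

53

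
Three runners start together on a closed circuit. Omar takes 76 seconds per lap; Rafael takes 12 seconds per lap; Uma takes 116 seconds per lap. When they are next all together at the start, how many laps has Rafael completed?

551 laps

All finish a whole number of cycles simultaneously at t = LCM of the periods.
76 = 2^2 × 19
12 = 2^2 × 3
116 = 2^2 × 29
LCM(76, 12, 116) = 2^2 × 3 × 19 × 29 = 6612.
Laps for period 12: 6612 / 12 = 551.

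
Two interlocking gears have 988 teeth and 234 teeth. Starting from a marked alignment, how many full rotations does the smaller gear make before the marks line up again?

The first common completion time is the LCM of the periods.
988 = 2^2 × 13 × 19
234 = 2 × 3^2 × 13
LCM(988, 234) = 2^2 × 3^2 × 13 × 19 = 8892.
Rotations for period 234: 8892 / 234 = 38.

38 rotations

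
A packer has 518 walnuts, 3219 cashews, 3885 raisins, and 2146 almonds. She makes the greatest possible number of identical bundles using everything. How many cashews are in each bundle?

Number of bundles = gcd(518, 3219, 3885, 2146).
518 = 2 × 7 × 37
3219 = 3 × 29 × 37
3885 = 3 × 5 × 7 × 37
2146 = 2 × 29 × 37
gcd(518, 3219, 3885, 2146) = 37.
cashews per bundle = 3219 / 37 = 87.

87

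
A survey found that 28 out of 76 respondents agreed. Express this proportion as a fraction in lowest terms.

28 = 2^2 × 7
76 = 2^2 × 19
gcd(28, 76) = 2^2 = 4.
Divide numerator and denominator by 4: 28/76 = 7/19.

7/19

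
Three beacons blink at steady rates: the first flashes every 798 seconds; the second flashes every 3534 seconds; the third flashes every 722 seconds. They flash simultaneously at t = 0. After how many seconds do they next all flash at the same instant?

470022 seconds

The first simultaneous occurrence is after LCM of the individual periods.
798 = 2 × 3 × 7 × 19
3534 = 2 × 3 × 19 × 31
722 = 2 × 19^2
LCM(798, 3534, 722) = 2 × 3 × 7 × 19^2 × 31 = 470022.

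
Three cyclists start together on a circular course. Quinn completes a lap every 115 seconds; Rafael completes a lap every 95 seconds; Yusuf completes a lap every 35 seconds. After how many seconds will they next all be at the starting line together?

They coincide at every common multiple of the periods; the first is the LCM.
115 = 5 × 23
95 = 5 × 19
35 = 5 × 7
LCM(115, 95, 35) = 5 × 7 × 19 × 23 = 15295.

15295 seconds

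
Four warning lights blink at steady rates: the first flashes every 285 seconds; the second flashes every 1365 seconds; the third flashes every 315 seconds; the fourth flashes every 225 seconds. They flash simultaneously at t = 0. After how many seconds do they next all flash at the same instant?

389025 seconds

The first simultaneous occurrence is after LCM of the individual periods.
285 = 3 × 5 × 19
1365 = 3 × 5 × 7 × 13
315 = 3^2 × 5 × 7
225 = 3^2 × 5^2
LCM(285, 1365, 315, 225) = 3^2 × 5^2 × 7 × 13 × 19 = 389025.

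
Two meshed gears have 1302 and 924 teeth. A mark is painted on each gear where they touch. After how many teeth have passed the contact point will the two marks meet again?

We need the least common multiple of the intervals.
1302 = 2 × 3 × 7 × 31
924 = 2^2 × 3 × 7 × 11
LCM(1302, 924) = 2^2 × 3 × 7 × 11 × 31 = 28644.

28644 teeth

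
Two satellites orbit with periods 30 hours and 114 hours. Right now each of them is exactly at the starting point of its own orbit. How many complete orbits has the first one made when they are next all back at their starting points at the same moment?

They are all back at their starting positions together after one LCM of the periods.
30 = 2 × 3 × 5
114 = 2 × 3 × 19
LCM(30, 114) = 2 × 3 × 5 × 19 = 570.
Orbits for period 30: 570 / 30 = 19.

19 orbits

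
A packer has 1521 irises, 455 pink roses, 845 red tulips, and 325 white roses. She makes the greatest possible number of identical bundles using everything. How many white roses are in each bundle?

25

Number of bundles = gcd(1521, 455, 845, 325).
1521 = 3^2 × 13^2
455 = 5 × 7 × 13
845 = 5 × 13^2
325 = 5^2 × 13
gcd(1521, 455, 845, 325) = 13.
white roses per bundle = 325 / 13 = 25.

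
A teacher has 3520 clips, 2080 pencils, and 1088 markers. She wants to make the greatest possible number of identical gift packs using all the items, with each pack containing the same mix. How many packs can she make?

The pack count must divide each quantity, so the greatest is gcd(3520, 2080, 1088).
3520 = 2^6 × 5 × 11
2080 = 2^5 × 5 × 13
1088 = 2^6 × 17
gcd(3520, 2080, 1088) = 2^5 = 32.

32 packs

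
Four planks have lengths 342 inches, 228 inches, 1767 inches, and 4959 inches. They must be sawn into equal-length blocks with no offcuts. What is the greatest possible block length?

57 inches

The block length must divide every plank, so the greatest is gcd(342, 228, 1767, 4959).
342 = 2 × 3^2 × 19
228 = 2^2 × 3 × 19
1767 = 3 × 19 × 31
4959 = 3^2 × 19 × 29
gcd(342, 228, 1767, 4959) = 3 × 19 = 57.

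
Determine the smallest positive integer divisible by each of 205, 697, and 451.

205 = 5 × 41
697 = 17 × 41
451 = 11 × 41
LCM(205, 697, 451) = 5 × 11 × 17 × 41 = 38335.

38335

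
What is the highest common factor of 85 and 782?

17

85 = 5 × 17
782 = 2 × 17 × 23
gcd(85, 782) = 17.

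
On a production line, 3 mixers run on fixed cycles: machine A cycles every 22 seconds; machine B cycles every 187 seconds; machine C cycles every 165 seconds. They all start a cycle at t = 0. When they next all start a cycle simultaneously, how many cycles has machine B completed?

All finish a whole number of cycles simultaneously at t = LCM of the periods.
22 = 2 × 11
187 = 11 × 17
165 = 3 × 5 × 11
LCM(22, 187, 165) = 2 × 3 × 5 × 11 × 17 = 5610.
Cycles for period 187: 5610 / 187 = 30.

30 cycles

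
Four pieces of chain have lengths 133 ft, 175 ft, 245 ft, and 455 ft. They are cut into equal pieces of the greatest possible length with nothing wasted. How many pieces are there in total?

Piece length = gcd(133, 175, 245, 455).
133 = 7 × 19
175 = 5^2 × 7
245 = 5 × 7^2
455 = 5 × 7 × 13
gcd(133, 175, 245, 455) = 7.
Total pieces = 133/7 + 175/7 + 245/7 + 455/7 = 19 + 25 + 35 + 65 = 144.

144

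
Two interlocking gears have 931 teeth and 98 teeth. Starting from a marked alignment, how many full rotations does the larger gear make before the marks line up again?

They are all back at their starting positions together after one LCM of the periods.
931 = 7^2 × 19
98 = 2 × 7^2
LCM(931, 98) = 2 × 7^2 × 19 = 1862.
Rotations for period 931: 1862 / 931 = 2.

2 rotations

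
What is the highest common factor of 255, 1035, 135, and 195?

15

255 = 3 × 5 × 17
1035 = 3^2 × 5 × 23
135 = 3^3 × 5
195 = 3 × 5 × 13
gcd(255, 1035, 135, 195) = 3 × 5 = 15.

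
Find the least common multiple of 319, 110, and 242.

35090

319 = 11 × 29
110 = 2 × 5 × 11
242 = 2 × 11^2
LCM(319, 110, 242) = 2 × 5 × 11^2 × 29 = 35090.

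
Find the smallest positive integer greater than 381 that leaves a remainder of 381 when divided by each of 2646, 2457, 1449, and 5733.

791535

N − 381 must be a common multiple of 2646, 2457, 1449, and 5733.
2646 = 2 × 3^3 × 7^2
2457 = 3^3 × 7 × 13
1449 = 3^2 × 7 × 23
5733 = 3^2 × 7^2 × 13
LCM(2646, 2457, 1449, 5733) = 2 × 3^3 × 7^2 × 13 × 23 = 791154.
Smallest N > 381 is LCM + 381 = 791154 + 381 = 791535.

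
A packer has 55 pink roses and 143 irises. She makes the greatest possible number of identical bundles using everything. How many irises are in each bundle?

Number of bundles = gcd(55, 143).
55 = 5 × 11
143 = 11 × 13
gcd(55, 143) = 11.
irises per bundle = 143 / 11 = 13.

13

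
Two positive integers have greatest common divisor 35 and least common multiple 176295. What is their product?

6170325

For any two positive integers, gcd × lcm = product = 35 × 176295 = 6170325.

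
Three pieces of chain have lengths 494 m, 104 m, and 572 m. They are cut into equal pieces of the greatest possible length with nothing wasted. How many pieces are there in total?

45

Piece length = gcd(494, 104, 572).
494 = 2 × 13 × 19
104 = 2^3 × 13
572 = 2^2 × 11 × 13
gcd(494, 104, 572) = 2 × 13 = 26.
Total pieces = 494/26 + 104/26 + 572/26 = 19 + 4 + 22 = 45.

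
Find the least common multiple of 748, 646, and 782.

326876

748 = 2^2 × 11 × 17
646 = 2 × 17 × 19
782 = 2 × 17 × 23
LCM(748, 646, 782) = 2^2 × 11 × 17 × 19 × 23 = 326876.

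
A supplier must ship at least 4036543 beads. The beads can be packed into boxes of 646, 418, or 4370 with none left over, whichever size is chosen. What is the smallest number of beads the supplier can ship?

The number of beads must be a common multiple of 646, 418, and 4370, so a multiple of their LCM.
646 = 2 × 17 × 19
418 = 2 × 11 × 19
4370 = 2 × 5 × 19 × 23
LCM(646, 418, 4370) = 2 × 5 × 11 × 17 × 19 × 23 = 817190.
Smallest multiple of 817190 that is ≥ 4036543: ⌈4036543/817190⌉ × 817190 = 5 × 817190 = 4085950.

4085950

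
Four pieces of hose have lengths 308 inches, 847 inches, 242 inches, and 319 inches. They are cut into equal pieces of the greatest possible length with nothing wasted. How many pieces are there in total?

156

Piece length = gcd(308, 847, 242, 319).
308 = 2^2 × 7 × 11
847 = 7 × 11^2
242 = 2 × 11^2
319 = 11 × 29
gcd(308, 847, 242, 319) = 11.
Total pieces = 308/11 + 847/11 + 242/11 + 319/11 = 28 + 77 + 22 + 29 = 156.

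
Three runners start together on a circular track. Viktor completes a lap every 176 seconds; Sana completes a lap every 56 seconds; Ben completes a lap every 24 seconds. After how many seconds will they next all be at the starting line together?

We need the least common multiple of the intervals.
176 = 2^4 × 11
56 = 2^3 × 7
24 = 2^3 × 3
LCM(176, 56, 24) = 2^4 × 3 × 7 × 11 = 3696.

3696 seconds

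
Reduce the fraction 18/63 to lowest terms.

2/7

18 = 2 × 3^2
63 = 3^2 × 7
gcd(18, 63) = 3^2 = 9.
Divide numerator and denominator by 9: 18/63 = 2/7.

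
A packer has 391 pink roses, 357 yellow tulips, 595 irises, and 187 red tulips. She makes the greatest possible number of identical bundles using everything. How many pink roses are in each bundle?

Number of bundles = gcd(391, 357, 595, 187).
391 = 17 × 23
357 = 3 × 7 × 17
595 = 5 × 7 × 17
187 = 11 × 17
gcd(391, 357, 595, 187) = 17.
pink roses per bundle = 391 / 17 = 23.

23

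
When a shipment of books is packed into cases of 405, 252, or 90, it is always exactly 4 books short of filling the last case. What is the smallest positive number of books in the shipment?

Being 4 short of a full case of size k means N ≡ −4 (mod k), i.e. N + 4 is a multiple of each size.
405 = 3^4 × 5
252 = 2^2 × 3^2 × 7
90 = 2 × 3^2 × 5
LCM(405, 252, 90) = 2^2 × 3^4 × 5 × 7 = 11340.
Smallest positive N is 11340 − 4 = 11336.

11336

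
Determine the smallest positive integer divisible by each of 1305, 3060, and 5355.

1305 = 3^2 × 5 × 29
3060 = 2^2 × 3^2 × 5 × 17
5355 = 3^2 × 5 × 7 × 17
LCM(1305, 3060, 5355) = 2^2 × 3^2 × 5 × 7 × 17 × 29 = 621180.

621180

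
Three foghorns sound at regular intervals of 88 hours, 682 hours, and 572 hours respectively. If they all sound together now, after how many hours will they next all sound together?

35464 hours

They coincide at every common multiple of the periods; the first is the LCM.
88 = 2^3 × 11
682 = 2 × 11 × 31
572 = 2^2 × 11 × 13
LCM(88, 682, 572) = 2^3 × 11 × 13 × 31 = 35464.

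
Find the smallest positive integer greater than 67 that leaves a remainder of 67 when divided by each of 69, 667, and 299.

26080

N − 67 must be a common multiple of 69, 667, and 299.
69 = 3 × 23
667 = 23 × 29
299 = 13 × 23
LCM(69, 667, 299) = 3 × 13 × 23 × 29 = 26013.
Smallest N > 67 is LCM + 67 = 26013 + 67 = 26080.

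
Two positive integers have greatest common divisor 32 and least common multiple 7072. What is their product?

For any two positive integers, gcd × lcm = product = 32 × 7072 = 226304.

226304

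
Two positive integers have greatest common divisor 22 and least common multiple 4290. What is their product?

94380

For any two positive integers, gcd × lcm = product = 22 × 4290 = 94380.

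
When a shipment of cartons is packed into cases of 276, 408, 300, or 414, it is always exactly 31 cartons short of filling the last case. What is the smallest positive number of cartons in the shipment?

Being 31 short of a full case of size k means N ≡ −31 (mod k), i.e. N + 31 is a multiple of each size.
276 = 2^2 × 3 × 23
408 = 2^3 × 3 × 17
300 = 2^2 × 3 × 5^2
414 = 2 × 3^2 × 23
LCM(276, 408, 300, 414) = 2^3 × 3^2 × 5^2 × 17 × 23 = 703800.
Smallest positive N is 703800 − 31 = 703769.

703769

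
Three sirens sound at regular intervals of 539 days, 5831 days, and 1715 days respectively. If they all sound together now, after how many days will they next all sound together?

We need the least common multiple of the intervals.
539 = 7^2 × 11
5831 = 7^3 × 17
1715 = 5 × 7^3
LCM(539, 5831, 1715) = 5 × 7^3 × 11 × 17 = 320705.

320705 days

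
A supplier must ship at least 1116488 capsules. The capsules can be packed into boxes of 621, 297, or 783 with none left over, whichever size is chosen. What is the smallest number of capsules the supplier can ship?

1188594

The number of capsules must be a common multiple of 621, 297, and 783, so a multiple of their LCM.
621 = 3^3 × 23
297 = 3^3 × 11
783 = 3^3 × 29
LCM(621, 297, 783) = 3^3 × 11 × 23 × 29 = 198099.
Smallest multiple of 198099 that is ≥ 1116488: ⌈1116488/198099⌉ × 198099 = 6 × 198099 = 1188594.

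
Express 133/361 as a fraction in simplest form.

133 = 7 × 19
361 = 19^2
gcd(133, 361) = 19.
Divide numerator and denominator by 19: 133/361 = 7/19.

7/19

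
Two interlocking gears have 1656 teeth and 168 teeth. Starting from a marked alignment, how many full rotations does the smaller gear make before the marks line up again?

They are all back at their starting positions together after one LCM of the periods.
1656 = 2^3 × 3^2 × 23
168 = 2^3 × 3 × 7
LCM(1656, 168) = 2^3 × 3^2 × 7 × 23 = 11592.
Rotations for period 168: 11592 / 168 = 69.

69 rotations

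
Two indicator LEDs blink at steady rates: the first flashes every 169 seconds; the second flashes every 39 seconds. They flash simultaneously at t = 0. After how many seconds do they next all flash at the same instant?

We need the least common multiple of the intervals.
169 = 13^2
39 = 3 × 13
LCM(169, 39) = 3 × 13^2 = 507.

507 seconds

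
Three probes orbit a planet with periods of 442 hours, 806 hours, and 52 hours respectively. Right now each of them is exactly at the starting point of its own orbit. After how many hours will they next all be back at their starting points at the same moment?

The first simultaneous occurrence is after LCM of the individual periods.
442 = 2 × 13 × 17
806 = 2 × 13 × 31
52 = 2^2 × 13
LCM(442, 806, 52) = 2^2 × 13 × 17 × 31 = 27404.

27404 hours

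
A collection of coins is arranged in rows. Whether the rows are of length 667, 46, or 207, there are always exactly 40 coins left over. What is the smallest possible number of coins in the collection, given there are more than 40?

12046

N − 40 must be a common multiple of 667, 46, and 207.
667 = 23 × 29
46 = 2 × 23
207 = 3^2 × 23
LCM(667, 46, 207) = 2 × 3^2 × 23 × 29 = 12006.
Smallest N > 40 is LCM + 40 = 12006 + 40 = 12046.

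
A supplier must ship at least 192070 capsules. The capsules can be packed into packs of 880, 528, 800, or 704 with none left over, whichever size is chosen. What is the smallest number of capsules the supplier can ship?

211200

The number of capsules must be a common multiple of 880, 528, 800, and 704, so a multiple of their LCM.
880 = 2^4 × 5 × 11
528 = 2^4 × 3 × 11
800 = 2^5 × 5^2
704 = 2^6 × 11
LCM(880, 528, 800, 704) = 2^6 × 3 × 5^2 × 11 = 52800.
Smallest multiple of 52800 that is ≥ 192070: ⌈192070/52800⌉ × 52800 = 4 × 52800 = 211200.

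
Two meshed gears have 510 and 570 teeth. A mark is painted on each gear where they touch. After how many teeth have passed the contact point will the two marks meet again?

9690 teeth

They coincide at every common multiple of the periods; the first is the LCM.
510 = 2 × 3 × 5 × 17
570 = 2 × 3 × 5 × 19
LCM(510, 570) = 2 × 3 × 5 × 17 × 19 = 9690.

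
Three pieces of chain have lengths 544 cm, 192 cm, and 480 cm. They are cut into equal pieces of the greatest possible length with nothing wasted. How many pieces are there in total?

38

Piece length = gcd(544, 192, 480).
544 = 2^5 × 17
192 = 2^6 × 3
480 = 2^5 × 3 × 5
gcd(544, 192, 480) = 2^5 = 32.
Total pieces = 544/32 + 192/32 + 480/32 = 17 + 6 + 15 = 38.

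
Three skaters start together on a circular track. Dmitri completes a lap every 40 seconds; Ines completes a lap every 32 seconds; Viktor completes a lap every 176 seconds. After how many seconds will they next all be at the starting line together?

The first simultaneous occurrence is after LCM of the individual periods.
40 = 2^3 × 5
32 = 2^5
176 = 2^4 × 11
LCM(40, 32, 176) = 2^5 × 5 × 11 = 1760.

1760 seconds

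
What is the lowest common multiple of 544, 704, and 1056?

35904

544 = 2^5 × 17
704 = 2^6 × 11
1056 = 2^5 × 3 × 11
LCM(544, 704, 1056) = 2^6 × 3 × 11 × 17 = 35904.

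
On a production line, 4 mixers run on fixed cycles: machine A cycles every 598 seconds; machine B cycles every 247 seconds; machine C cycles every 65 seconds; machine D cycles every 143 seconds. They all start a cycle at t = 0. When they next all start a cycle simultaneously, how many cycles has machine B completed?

The first common completion time is the LCM of the periods.
598 = 2 × 13 × 23
247 = 13 × 19
65 = 5 × 13
143 = 11 × 13
LCM(598, 247, 65, 143) = 2 × 5 × 11 × 13 × 19 × 23 = 624910.
Cycles for period 247: 624910 / 247 = 2530.

2530 cycles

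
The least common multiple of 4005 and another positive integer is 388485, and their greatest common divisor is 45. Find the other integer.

4365

gcd × lcm = product of the two integers, so the other integer is (45 × 388485) / 4005 = 4365.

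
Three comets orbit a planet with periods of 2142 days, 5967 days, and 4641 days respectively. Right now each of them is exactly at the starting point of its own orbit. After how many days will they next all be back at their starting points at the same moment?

83538 days

They coincide at every common multiple of the periods; the first is the LCM.
2142 = 2 × 3^2 × 7 × 17
5967 = 3^3 × 13 × 17
4641 = 3 × 7 × 13 × 17
LCM(2142, 5967, 4641) = 2 × 3^3 × 7 × 13 × 17 = 83538.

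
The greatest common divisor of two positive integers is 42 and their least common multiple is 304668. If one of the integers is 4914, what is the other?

2604

For two integers, gcd × lcm = product, so the other is (42 × 304668) / 4914 = 12796056 / 4914 = 2604.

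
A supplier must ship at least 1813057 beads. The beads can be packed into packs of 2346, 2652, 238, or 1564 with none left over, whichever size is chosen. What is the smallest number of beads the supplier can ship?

2134860

The number of beads must be a common multiple of 2346, 2652, 238, and 1564, so a multiple of their LCM.
2346 = 2 × 3 × 17 × 23
2652 = 2^2 × 3 × 13 × 17
238 = 2 × 7 × 17
1564 = 2^2 × 17 × 23
LCM(2346, 2652, 238, 1564) = 2^2 × 3 × 7 × 13 × 17 × 23 = 426972.
Smallest multiple of 426972 that is ≥ 1813057: ⌈1813057/426972⌉ × 426972 = 5 × 426972 = 2134860.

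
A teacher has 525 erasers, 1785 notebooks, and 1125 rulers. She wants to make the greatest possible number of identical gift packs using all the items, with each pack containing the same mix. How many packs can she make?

The pack count must divide each quantity, so the greatest is gcd(525, 1785, 1125).
525 = 3 × 5^2 × 7
1785 = 3 × 5 × 7 × 17
1125 = 3^2 × 5^3
gcd(525, 1785, 1125) = 3 × 5 = 15.

15 packs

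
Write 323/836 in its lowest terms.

323 = 17 × 19
836 = 2^2 × 11 × 19
gcd(323, 836) = 19.
Divide numerator and denominator by 19: 323/836 = 17/44.

17/44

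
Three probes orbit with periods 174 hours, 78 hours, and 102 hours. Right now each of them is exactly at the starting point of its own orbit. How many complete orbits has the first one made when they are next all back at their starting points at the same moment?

221 orbits

All finish a whole number of cycles simultaneously at t = LCM of the periods.
174 = 2 × 3 × 29
78 = 2 × 3 × 13
102 = 2 × 3 × 17
LCM(174, 78, 102) = 2 × 3 × 13 × 17 × 29 = 38454.
Orbits for period 174: 38454 / 174 = 221.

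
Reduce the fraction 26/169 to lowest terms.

26 = 2 × 13
169 = 13^2
gcd(26, 169) = 13.
Divide numerator and denominator by 13: 26/169 = 2/13.

2/13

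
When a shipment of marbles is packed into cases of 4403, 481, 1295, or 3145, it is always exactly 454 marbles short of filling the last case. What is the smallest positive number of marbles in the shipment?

Being 454 short of a full case of size k means N ≡ −454 (mod k), i.e. N + 454 is a multiple of each size.
4403 = 7 × 17 × 37
481 = 13 × 37
1295 = 5 × 7 × 37
3145 = 5 × 17 × 37
LCM(4403, 481, 1295, 3145) = 5 × 7 × 13 × 17 × 37 = 286195.
Smallest positive N is 286195 − 454 = 285741.

285741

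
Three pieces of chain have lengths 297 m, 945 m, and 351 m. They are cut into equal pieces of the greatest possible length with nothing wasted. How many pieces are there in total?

59

Piece length = gcd(297, 945, 351).
297 = 3^3 × 11
945 = 3^3 × 5 × 7
351 = 3^3 × 13
gcd(297, 945, 351) = 3^3 = 27.
Total pieces = 297/27 + 945/27 + 351/27 = 11 + 35 + 13 = 59.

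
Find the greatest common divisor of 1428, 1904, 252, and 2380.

1428 = 2^2 × 3 × 7 × 17
1904 = 2^4 × 7 × 17
252 = 2^2 × 3^2 × 7
2380 = 2^2 × 5 × 7 × 17
gcd(1428, 1904, 252, 2380) = 2^2 × 7 = 28.

28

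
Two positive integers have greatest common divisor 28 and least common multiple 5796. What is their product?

For any two positive integers, gcd × lcm = product = 28 × 5796 = 162288.

162288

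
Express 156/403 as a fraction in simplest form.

156 = 2^2 × 3 × 13
403 = 13 × 31
gcd(156, 403) = 13.
Divide numerator and denominator by 13: 156/403 = 12/31.

12/31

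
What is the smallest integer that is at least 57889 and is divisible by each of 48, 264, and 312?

61776

The integer must be a common multiple of 48, 264, and 312, so a multiple of their LCM.
48 = 2^4 × 3
264 = 2^3 × 3 × 11
312 = 2^3 × 3 × 13
LCM(48, 264, 312) = 2^4 × 3 × 11 × 13 = 6864.
Smallest multiple of 6864 that is ≥ 57889: ⌈57889/6864⌉ × 6864 = 9 × 6864 = 61776.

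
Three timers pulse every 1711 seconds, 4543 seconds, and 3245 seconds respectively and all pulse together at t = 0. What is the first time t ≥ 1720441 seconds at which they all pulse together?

Joint pulses occur at multiples of LCM(1711, 4543, 3245).
1711 = 29 × 59
4543 = 7 × 11 × 59
3245 = 5 × 11 × 59
LCM(1711, 4543, 3245) = 5 × 7 × 11 × 29 × 59 = 658735.
Smallest multiple of 658735 that is ≥ 1720441: ⌈1720441/658735⌉ × 658735 = 3 × 658735 = 1976205.

1976205 seconds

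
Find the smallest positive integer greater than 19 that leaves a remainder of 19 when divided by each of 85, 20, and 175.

11919

N − 19 must be a common multiple of 85, 20, and 175.
85 = 5 × 17
20 = 2^2 × 5
175 = 5^2 × 7
LCM(85, 20, 175) = 2^2 × 5^2 × 7 × 17 = 11900.
Smallest N > 19 is LCM + 19 = 11900 + 19 = 11919.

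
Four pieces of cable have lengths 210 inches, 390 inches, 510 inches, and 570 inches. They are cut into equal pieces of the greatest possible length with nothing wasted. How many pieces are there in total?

56

Piece length = gcd(210, 390, 510, 570).
210 = 2 × 3 × 5 × 7
390 = 2 × 3 × 5 × 13
510 = 2 × 3 × 5 × 17
570 = 2 × 3 × 5 × 19
gcd(210, 390, 510, 570) = 2 × 3 × 5 = 30.
Total pieces = 210/30 + 390/30 + 510/30 + 570/30 = 7 + 13 + 17 + 19 = 56.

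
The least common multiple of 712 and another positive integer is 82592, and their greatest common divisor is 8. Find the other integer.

gcd × lcm = product of the two integers, so the other integer is (8 × 82592) / 712 = 928.

928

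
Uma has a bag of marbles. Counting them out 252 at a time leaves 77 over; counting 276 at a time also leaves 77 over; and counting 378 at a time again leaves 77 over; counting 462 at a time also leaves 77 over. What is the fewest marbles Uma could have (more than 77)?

N − 77 must be a common multiple of 252, 276, 378, and 462.
252 = 2^2 × 3^2 × 7
276 = 2^2 × 3 × 23
378 = 2 × 3^3 × 7
462 = 2 × 3 × 7 × 11
LCM(252, 276, 378, 462) = 2^2 × 3^3 × 7 × 11 × 23 = 191268.
Smallest N > 77 is LCM + 77 = 191268 + 77 = 191345.

191345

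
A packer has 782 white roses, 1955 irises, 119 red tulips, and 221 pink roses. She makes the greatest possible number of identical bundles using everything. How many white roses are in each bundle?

Number of bundles = gcd(782, 1955, 119, 221).
782 = 2 × 17 × 23
1955 = 5 × 17 × 23
119 = 7 × 17
221 = 13 × 17
gcd(782, 1955, 119, 221) = 17.
white roses per bundle = 782 / 17 = 46.

46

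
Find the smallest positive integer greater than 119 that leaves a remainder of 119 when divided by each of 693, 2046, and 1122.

N − 119 must be a common multiple of 693, 2046, and 1122.
693 = 3^2 × 7 × 11
2046 = 2 × 3 × 11 × 31
1122 = 2 × 3 × 11 × 17
LCM(693, 2046, 1122) = 2 × 3^2 × 7 × 11 × 17 × 31 = 730422.
Smallest N > 119 is LCM + 119 = 730422 + 119 = 730541.

730541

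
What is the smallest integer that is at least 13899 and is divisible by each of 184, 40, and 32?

The integer must be a common multiple of 184, 40, and 32, so a multiple of their LCM.
184 = 2^3 × 23
40 = 2^3 × 5
32 = 2^5
LCM(184, 40, 32) = 2^5 × 5 × 23 = 3680.
Smallest multiple of 3680 that is ≥ 13899: ⌈13899/3680⌉ × 3680 = 4 × 3680 = 14720.

14720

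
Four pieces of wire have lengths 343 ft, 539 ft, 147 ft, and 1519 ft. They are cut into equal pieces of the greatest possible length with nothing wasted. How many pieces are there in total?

Piece length = gcd(343, 539, 147, 1519).
343 = 7^3
539 = 7^2 × 11
147 = 3 × 7^2
1519 = 7^2 × 31
gcd(343, 539, 147, 1519) = 7^2 = 49.
Total pieces = 343/49 + 539/49 + 147/49 + 1519/49 = 7 + 11 + 3 + 31 = 52.

52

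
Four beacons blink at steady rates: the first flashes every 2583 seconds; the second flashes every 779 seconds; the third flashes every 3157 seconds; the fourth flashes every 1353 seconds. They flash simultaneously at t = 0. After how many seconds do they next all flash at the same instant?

539847 seconds

They coincide at every common multiple of the periods; the first is the LCM.
2583 = 3^2 × 7 × 41
779 = 19 × 41
3157 = 7 × 11 × 41
1353 = 3 × 11 × 41
LCM(2583, 779, 3157, 1353) = 3^2 × 7 × 11 × 19 × 41 = 539847.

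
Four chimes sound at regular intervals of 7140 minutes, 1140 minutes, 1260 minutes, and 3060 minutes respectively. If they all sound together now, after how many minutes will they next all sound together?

406980 minutes

The first simultaneous occurrence is after LCM of the individual periods.
7140 = 2^2 × 3 × 5 × 7 × 17
1140 = 2^2 × 3 × 5 × 19
1260 = 2^2 × 3^2 × 5 × 7
3060 = 2^2 × 3^2 × 5 × 17
LCM(7140, 1140, 1260, 3060) = 2^2 × 3^2 × 5 × 7 × 17 × 19 = 406980.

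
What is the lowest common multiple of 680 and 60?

680 = 2^3 × 5 × 17
60 = 2^2 × 3 × 5
LCM(680, 60) = 2^3 × 3 × 5 × 17 = 2040.

2040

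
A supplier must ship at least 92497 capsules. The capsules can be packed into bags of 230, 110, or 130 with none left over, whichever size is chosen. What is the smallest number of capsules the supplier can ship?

98670

The number of capsules must be a common multiple of 230, 110, and 130, so a multiple of their LCM.
230 = 2 × 5 × 23
110 = 2 × 5 × 11
130 = 2 × 5 × 13
LCM(230, 110, 130) = 2 × 5 × 11 × 13 × 23 = 32890.
Smallest multiple of 32890 that is ≥ 92497: ⌈92497/32890⌉ × 32890 = 3 × 32890 = 98670.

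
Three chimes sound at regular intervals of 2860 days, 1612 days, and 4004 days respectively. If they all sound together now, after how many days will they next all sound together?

They coincide at every common multiple of the periods; the first is the LCM.
2860 = 2^2 × 5 × 11 × 13
1612 = 2^2 × 13 × 31
4004 = 2^2 × 7 × 11 × 13
LCM(2860, 1612, 4004) = 2^2 × 5 × 7 × 11 × 13 × 31 = 620620.

620620 days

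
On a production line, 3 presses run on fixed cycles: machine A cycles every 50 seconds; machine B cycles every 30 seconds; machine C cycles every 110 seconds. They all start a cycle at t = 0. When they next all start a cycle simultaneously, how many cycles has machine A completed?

33 cycles

The first common completion time is the LCM of the periods.
50 = 2 × 5^2
30 = 2 × 3 × 5
110 = 2 × 5 × 11
LCM(50, 30, 110) = 2 × 3 × 5^2 × 11 = 1650.
Cycles for period 50: 1650 / 50 = 33.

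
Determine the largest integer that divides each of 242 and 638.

22

242 = 2 × 11^2
638 = 2 × 11 × 29
gcd(242, 638) = 2 × 11 = 22.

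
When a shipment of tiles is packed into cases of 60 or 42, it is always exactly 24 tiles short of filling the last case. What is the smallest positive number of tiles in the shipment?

Being 24 short of a full case of size k means N ≡ −24 (mod k), i.e. N + 24 is a multiple of each size.
60 = 2^2 × 3 × 5
42 = 2 × 3 × 7
LCM(60, 42) = 2^2 × 3 × 5 × 7 = 420.
Smallest positive N is 420 − 24 = 396.

396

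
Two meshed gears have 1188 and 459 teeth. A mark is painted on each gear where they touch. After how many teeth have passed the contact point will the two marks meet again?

They coincide at every common multiple of the periods; the first is the LCM.
1188 = 2^2 × 3^3 × 11
459 = 3^3 × 17
LCM(1188, 459) = 2^2 × 3^3 × 11 × 17 = 20196.

20196 teeth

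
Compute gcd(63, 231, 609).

21

63 = 3^2 × 7
231 = 3 × 7 × 11
609 = 3 × 7 × 29
gcd(63, 231, 609) = 3 × 7 = 21.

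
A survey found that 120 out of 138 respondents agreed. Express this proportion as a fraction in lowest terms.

20/23

120 = 2^3 × 3 × 5
138 = 2 × 3 × 23
gcd(120, 138) = 2 × 3 = 6.
Divide numerator and denominator by 6: 120/138 = 20/23.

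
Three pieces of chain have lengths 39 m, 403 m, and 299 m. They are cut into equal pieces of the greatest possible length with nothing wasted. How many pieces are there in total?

Piece length = gcd(39, 403, 299).
39 = 3 × 13
403 = 13 × 31
299 = 13 × 23
gcd(39, 403, 299) = 13.
Total pieces = 39/13 + 403/13 + 299/13 = 3 + 31 + 23 = 57.

57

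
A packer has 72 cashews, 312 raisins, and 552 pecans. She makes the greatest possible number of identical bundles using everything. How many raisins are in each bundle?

13

Number of bundles = gcd(72, 312, 552).
72 = 2^3 × 3^2
312 = 2^3 × 3 × 13
552 = 2^3 × 3 × 23
gcd(72, 312, 552) = 2^3 × 3 = 24.
raisins per bundle = 312 / 24 = 13.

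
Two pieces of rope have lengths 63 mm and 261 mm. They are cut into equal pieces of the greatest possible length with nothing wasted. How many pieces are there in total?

36

Piece length = gcd(63, 261).
63 = 3^2 × 7
261 = 3^2 × 29
gcd(63, 261) = 3^2 = 9.
Total pieces = 63/9 + 261/9 = 7 + 29 = 36.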